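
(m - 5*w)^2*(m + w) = m^3 - 9*m^2*w + 15*m*w^2 + 25*w^3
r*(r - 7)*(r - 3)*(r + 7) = r^4 - 3*r^3 - 49*r^2 + 147*r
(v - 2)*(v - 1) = v^2 - 3*v + 2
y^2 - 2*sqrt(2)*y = y*(y - 2*sqrt(2))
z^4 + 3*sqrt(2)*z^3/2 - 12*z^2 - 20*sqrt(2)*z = z*(z - 5*sqrt(2)/2)*(z + 2*sqrt(2))^2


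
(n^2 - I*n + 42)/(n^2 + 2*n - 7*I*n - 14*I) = (n + 6*I)/(n + 2)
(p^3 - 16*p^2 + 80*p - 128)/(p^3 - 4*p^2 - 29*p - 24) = (p^2 - 8*p + 16)/(p^2 + 4*p + 3)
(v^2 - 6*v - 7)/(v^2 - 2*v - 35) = (v + 1)/(v + 5)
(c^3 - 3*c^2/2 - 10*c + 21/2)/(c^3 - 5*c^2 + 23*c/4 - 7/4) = 2*(c + 3)/(2*c - 1)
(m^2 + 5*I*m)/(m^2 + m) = (m + 5*I)/(m + 1)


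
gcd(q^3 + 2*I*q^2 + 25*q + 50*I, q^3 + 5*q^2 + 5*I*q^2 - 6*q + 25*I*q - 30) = q + 2*I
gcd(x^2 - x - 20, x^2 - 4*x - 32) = x + 4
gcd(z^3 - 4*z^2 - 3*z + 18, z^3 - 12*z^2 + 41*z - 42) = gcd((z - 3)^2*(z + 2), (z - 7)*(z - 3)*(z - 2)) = z - 3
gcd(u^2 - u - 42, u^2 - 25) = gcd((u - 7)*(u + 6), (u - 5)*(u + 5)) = 1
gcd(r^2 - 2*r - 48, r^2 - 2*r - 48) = r^2 - 2*r - 48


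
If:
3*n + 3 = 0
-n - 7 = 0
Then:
No Solution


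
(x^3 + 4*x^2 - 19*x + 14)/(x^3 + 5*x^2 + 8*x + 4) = (x^3 + 4*x^2 - 19*x + 14)/(x^3 + 5*x^2 + 8*x + 4)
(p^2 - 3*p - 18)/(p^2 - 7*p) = (p^2 - 3*p - 18)/(p*(p - 7))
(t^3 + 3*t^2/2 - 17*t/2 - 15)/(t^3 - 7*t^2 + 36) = (t + 5/2)/(t - 6)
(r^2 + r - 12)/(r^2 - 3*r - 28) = (r - 3)/(r - 7)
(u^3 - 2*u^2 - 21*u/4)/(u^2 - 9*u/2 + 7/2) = u*(2*u + 3)/(2*(u - 1))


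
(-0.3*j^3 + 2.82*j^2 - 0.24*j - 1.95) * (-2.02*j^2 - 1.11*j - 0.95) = 0.606*j^5 - 5.3634*j^4 - 2.3604*j^3 + 1.5264*j^2 + 2.3925*j + 1.8525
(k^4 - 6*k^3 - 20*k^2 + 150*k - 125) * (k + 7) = k^5 + k^4 - 62*k^3 + 10*k^2 + 925*k - 875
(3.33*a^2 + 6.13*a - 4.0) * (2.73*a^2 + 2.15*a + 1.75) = 9.0909*a^4 + 23.8944*a^3 + 8.087*a^2 + 2.1275*a - 7.0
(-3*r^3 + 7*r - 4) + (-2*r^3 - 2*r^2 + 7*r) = -5*r^3 - 2*r^2 + 14*r - 4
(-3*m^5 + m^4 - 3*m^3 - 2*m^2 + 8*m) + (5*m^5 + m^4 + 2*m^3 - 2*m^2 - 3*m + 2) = 2*m^5 + 2*m^4 - m^3 - 4*m^2 + 5*m + 2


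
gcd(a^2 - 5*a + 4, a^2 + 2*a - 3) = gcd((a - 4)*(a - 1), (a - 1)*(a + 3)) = a - 1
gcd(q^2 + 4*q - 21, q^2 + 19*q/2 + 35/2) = q + 7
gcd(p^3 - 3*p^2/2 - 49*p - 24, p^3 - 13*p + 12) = 1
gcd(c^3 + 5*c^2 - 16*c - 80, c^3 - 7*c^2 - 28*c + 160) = c^2 + c - 20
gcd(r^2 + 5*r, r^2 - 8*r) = r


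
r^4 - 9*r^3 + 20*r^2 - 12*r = r*(r - 6)*(r - 2)*(r - 1)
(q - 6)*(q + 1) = q^2 - 5*q - 6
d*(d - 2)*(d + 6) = d^3 + 4*d^2 - 12*d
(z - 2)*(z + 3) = z^2 + z - 6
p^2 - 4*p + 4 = (p - 2)^2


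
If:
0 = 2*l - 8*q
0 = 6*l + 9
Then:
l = -3/2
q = -3/8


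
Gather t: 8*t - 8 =8*t - 8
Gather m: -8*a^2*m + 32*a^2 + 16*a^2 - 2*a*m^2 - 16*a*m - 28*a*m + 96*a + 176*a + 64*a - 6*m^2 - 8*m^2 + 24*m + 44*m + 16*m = 48*a^2 + 336*a + m^2*(-2*a - 14) + m*(-8*a^2 - 44*a + 84)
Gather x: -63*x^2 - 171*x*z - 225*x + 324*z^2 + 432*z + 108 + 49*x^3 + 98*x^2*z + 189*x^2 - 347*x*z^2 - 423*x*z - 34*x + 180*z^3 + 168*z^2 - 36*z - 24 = 49*x^3 + x^2*(98*z + 126) + x*(-347*z^2 - 594*z - 259) + 180*z^3 + 492*z^2 + 396*z + 84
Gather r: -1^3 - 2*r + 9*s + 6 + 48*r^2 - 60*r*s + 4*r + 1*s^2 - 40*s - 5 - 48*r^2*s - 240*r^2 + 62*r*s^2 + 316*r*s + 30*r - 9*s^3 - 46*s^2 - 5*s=r^2*(-48*s - 192) + r*(62*s^2 + 256*s + 32) - 9*s^3 - 45*s^2 - 36*s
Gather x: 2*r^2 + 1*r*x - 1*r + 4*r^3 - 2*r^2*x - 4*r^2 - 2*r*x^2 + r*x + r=4*r^3 - 2*r^2 - 2*r*x^2 + x*(-2*r^2 + 2*r)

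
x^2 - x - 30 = (x - 6)*(x + 5)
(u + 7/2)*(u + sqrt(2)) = u^2 + sqrt(2)*u + 7*u/2 + 7*sqrt(2)/2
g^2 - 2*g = g*(g - 2)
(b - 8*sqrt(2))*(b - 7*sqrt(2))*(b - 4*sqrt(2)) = b^3 - 19*sqrt(2)*b^2 + 232*b - 448*sqrt(2)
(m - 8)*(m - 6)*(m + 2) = m^3 - 12*m^2 + 20*m + 96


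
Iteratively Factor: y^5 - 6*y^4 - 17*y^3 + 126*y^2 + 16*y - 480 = (y + 4)*(y^4 - 10*y^3 + 23*y^2 + 34*y - 120) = (y - 5)*(y + 4)*(y^3 - 5*y^2 - 2*y + 24) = (y - 5)*(y - 3)*(y + 4)*(y^2 - 2*y - 8) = (y - 5)*(y - 3)*(y + 2)*(y + 4)*(y - 4)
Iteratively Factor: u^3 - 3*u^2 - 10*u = (u - 5)*(u^2 + 2*u) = u*(u - 5)*(u + 2)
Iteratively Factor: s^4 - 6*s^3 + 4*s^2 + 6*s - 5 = (s - 1)*(s^3 - 5*s^2 - s + 5) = (s - 1)*(s + 1)*(s^2 - 6*s + 5) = (s - 1)^2*(s + 1)*(s - 5)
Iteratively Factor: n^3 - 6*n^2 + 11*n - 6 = (n - 1)*(n^2 - 5*n + 6) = (n - 2)*(n - 1)*(n - 3)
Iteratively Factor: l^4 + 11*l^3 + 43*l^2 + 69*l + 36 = (l + 3)*(l^3 + 8*l^2 + 19*l + 12) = (l + 3)^2*(l^2 + 5*l + 4) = (l + 1)*(l + 3)^2*(l + 4)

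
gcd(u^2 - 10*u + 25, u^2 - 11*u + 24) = 1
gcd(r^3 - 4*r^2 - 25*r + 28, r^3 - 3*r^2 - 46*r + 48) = r - 1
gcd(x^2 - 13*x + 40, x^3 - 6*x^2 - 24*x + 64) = x - 8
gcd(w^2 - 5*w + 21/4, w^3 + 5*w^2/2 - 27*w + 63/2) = w - 3/2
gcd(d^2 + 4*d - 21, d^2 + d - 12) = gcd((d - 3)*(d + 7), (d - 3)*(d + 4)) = d - 3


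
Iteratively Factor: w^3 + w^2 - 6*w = (w + 3)*(w^2 - 2*w) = (w - 2)*(w + 3)*(w)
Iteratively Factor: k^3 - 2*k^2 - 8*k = (k - 4)*(k^2 + 2*k) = (k - 4)*(k + 2)*(k)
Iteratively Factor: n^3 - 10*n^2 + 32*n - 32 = (n - 4)*(n^2 - 6*n + 8) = (n - 4)^2*(n - 2)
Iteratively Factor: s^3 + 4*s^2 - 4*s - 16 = (s + 2)*(s^2 + 2*s - 8) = (s + 2)*(s + 4)*(s - 2)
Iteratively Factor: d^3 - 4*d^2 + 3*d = (d)*(d^2 - 4*d + 3) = d*(d - 1)*(d - 3)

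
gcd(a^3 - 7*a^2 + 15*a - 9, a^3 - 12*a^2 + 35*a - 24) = a^2 - 4*a + 3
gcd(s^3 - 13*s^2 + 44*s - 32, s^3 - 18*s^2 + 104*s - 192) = s^2 - 12*s + 32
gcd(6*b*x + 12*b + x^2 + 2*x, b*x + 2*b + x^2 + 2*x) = x + 2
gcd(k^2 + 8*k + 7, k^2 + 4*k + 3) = k + 1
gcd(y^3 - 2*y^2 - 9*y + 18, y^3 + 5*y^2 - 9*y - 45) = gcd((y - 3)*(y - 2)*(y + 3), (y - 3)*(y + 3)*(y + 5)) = y^2 - 9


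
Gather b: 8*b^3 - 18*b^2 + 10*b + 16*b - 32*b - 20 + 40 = 8*b^3 - 18*b^2 - 6*b + 20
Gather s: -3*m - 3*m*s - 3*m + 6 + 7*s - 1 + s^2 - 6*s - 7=-6*m + s^2 + s*(1 - 3*m) - 2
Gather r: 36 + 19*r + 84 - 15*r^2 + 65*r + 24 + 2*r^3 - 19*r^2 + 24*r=2*r^3 - 34*r^2 + 108*r + 144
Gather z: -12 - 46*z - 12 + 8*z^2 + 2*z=8*z^2 - 44*z - 24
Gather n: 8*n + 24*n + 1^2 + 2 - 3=32*n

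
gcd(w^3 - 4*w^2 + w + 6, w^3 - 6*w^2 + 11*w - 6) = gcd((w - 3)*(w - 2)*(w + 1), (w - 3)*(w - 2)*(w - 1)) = w^2 - 5*w + 6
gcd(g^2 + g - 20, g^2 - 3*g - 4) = g - 4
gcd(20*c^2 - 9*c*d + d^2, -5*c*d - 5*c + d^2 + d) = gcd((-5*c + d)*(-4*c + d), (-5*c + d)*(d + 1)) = 5*c - d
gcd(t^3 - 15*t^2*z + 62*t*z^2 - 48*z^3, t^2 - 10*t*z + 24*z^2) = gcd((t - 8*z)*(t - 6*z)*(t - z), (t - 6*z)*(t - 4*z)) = -t + 6*z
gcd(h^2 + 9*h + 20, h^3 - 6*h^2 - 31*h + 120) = h + 5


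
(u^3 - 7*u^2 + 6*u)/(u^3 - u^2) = (u - 6)/u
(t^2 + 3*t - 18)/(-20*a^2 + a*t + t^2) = (t^2 + 3*t - 18)/(-20*a^2 + a*t + t^2)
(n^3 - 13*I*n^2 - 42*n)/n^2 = n - 13*I - 42/n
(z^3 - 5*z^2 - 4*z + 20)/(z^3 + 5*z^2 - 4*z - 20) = (z - 5)/(z + 5)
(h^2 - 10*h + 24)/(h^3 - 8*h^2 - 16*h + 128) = (h - 6)/(h^2 - 4*h - 32)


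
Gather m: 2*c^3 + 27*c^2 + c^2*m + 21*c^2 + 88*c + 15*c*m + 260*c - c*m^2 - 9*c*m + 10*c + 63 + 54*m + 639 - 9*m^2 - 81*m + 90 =2*c^3 + 48*c^2 + 358*c + m^2*(-c - 9) + m*(c^2 + 6*c - 27) + 792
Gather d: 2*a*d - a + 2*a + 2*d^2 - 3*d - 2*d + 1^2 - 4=a + 2*d^2 + d*(2*a - 5) - 3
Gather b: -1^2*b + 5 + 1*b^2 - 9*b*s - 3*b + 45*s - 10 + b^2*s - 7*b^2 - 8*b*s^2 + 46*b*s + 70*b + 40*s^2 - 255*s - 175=b^2*(s - 6) + b*(-8*s^2 + 37*s + 66) + 40*s^2 - 210*s - 180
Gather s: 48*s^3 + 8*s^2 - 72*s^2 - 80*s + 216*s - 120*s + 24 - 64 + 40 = 48*s^3 - 64*s^2 + 16*s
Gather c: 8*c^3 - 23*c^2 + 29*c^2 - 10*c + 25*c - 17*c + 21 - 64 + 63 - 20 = 8*c^3 + 6*c^2 - 2*c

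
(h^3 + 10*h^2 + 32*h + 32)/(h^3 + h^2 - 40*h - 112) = (h + 2)/(h - 7)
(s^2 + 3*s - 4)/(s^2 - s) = (s + 4)/s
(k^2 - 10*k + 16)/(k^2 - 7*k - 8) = (k - 2)/(k + 1)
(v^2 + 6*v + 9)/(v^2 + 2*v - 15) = (v^2 + 6*v + 9)/(v^2 + 2*v - 15)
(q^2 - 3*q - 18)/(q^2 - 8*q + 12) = (q + 3)/(q - 2)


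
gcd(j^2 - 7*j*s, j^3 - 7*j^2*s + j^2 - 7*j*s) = -j^2 + 7*j*s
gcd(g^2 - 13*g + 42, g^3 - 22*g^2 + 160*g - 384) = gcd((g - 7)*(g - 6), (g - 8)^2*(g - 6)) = g - 6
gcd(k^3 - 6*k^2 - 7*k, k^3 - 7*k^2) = k^2 - 7*k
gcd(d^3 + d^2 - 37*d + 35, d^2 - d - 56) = d + 7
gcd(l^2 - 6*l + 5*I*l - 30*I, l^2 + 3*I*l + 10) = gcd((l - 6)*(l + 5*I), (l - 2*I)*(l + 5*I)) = l + 5*I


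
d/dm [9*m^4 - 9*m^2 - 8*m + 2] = 36*m^3 - 18*m - 8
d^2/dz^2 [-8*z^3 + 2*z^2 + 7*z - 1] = 4 - 48*z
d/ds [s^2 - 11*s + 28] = 2*s - 11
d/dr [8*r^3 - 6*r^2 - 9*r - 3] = 24*r^2 - 12*r - 9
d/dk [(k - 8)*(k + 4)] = 2*k - 4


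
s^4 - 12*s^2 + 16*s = s*(s - 2)^2*(s + 4)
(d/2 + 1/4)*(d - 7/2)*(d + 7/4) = d^3/2 - 5*d^2/8 - 7*d/2 - 49/32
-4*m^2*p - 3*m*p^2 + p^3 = p*(-4*m + p)*(m + p)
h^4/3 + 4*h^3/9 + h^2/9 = h^2*(h/3 + 1/3)*(h + 1/3)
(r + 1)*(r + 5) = r^2 + 6*r + 5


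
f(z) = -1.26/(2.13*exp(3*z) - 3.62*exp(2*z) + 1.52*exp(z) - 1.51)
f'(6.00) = 0.00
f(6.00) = 0.00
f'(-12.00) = 0.00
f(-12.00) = 0.83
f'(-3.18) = 0.03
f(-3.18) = 0.87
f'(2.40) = 0.00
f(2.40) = -0.00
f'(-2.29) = 0.06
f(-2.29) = 0.91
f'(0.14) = 1.39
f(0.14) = 0.96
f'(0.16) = 1.67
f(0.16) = 0.99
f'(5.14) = 0.00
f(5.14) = -0.00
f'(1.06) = 0.21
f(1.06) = -0.05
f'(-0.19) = -0.04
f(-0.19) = 0.83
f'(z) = -1.26*(-6.39*exp(3*z) + 7.24*exp(2*z) - 1.52*exp(z))/(2.13*exp(3*z) - 3.62*exp(2*z) + 1.52*exp(z) - 1.51)^2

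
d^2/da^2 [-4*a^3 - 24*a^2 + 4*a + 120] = -24*a - 48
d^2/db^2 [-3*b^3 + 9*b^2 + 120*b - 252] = 18 - 18*b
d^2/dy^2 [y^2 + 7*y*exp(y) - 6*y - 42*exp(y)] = 7*y*exp(y) - 28*exp(y) + 2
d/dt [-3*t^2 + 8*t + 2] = 8 - 6*t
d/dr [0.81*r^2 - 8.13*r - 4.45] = 1.62*r - 8.13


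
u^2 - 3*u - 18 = (u - 6)*(u + 3)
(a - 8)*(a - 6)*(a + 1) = a^3 - 13*a^2 + 34*a + 48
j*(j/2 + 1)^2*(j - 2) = j^4/4 + j^3/2 - j^2 - 2*j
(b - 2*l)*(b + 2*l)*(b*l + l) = b^3*l + b^2*l - 4*b*l^3 - 4*l^3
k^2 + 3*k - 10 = (k - 2)*(k + 5)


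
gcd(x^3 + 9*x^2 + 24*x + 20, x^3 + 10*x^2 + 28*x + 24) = x^2 + 4*x + 4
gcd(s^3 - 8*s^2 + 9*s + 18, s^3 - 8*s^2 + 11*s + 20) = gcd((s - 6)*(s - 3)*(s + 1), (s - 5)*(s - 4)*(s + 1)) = s + 1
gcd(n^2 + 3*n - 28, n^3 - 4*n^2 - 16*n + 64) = n - 4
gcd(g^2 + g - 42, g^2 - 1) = 1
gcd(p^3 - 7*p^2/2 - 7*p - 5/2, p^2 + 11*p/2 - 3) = 1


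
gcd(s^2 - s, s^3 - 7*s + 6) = s - 1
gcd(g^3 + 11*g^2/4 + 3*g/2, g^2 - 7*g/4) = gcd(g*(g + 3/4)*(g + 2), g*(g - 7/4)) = g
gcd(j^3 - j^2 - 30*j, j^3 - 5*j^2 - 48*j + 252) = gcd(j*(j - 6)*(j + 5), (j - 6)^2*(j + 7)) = j - 6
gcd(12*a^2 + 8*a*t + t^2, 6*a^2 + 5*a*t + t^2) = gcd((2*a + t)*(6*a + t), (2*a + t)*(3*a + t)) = 2*a + t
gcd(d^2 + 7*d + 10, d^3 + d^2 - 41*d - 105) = d + 5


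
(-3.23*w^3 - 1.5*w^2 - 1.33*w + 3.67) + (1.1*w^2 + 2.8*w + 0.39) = -3.23*w^3 - 0.4*w^2 + 1.47*w + 4.06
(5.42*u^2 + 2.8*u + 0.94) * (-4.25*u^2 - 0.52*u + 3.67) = -23.035*u^4 - 14.7184*u^3 + 14.4404*u^2 + 9.7872*u + 3.4498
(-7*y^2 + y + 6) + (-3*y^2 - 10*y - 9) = -10*y^2 - 9*y - 3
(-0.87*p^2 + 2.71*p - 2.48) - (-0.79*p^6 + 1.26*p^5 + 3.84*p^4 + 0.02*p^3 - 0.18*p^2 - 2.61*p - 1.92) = 0.79*p^6 - 1.26*p^5 - 3.84*p^4 - 0.02*p^3 - 0.69*p^2 + 5.32*p - 0.56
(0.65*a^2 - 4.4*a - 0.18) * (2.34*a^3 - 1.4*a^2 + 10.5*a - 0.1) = 1.521*a^5 - 11.206*a^4 + 12.5638*a^3 - 46.013*a^2 - 1.45*a + 0.018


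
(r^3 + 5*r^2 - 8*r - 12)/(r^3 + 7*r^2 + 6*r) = (r - 2)/r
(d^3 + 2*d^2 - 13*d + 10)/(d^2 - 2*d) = d + 4 - 5/d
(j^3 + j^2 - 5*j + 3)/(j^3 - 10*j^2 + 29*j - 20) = (j^2 + 2*j - 3)/(j^2 - 9*j + 20)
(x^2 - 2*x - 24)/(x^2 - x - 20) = (x - 6)/(x - 5)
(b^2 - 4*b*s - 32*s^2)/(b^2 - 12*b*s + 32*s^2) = (-b - 4*s)/(-b + 4*s)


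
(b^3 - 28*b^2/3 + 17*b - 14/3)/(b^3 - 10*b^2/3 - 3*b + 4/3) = (b^2 - 9*b + 14)/(b^2 - 3*b - 4)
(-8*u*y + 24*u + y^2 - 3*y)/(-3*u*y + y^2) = (8*u*y - 24*u - y^2 + 3*y)/(y*(3*u - y))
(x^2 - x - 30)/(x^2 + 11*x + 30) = (x - 6)/(x + 6)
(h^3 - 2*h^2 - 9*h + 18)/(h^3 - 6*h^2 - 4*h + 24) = (h^2 - 9)/(h^2 - 4*h - 12)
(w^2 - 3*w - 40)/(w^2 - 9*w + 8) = (w + 5)/(w - 1)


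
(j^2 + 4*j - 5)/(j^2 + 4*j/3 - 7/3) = 3*(j + 5)/(3*j + 7)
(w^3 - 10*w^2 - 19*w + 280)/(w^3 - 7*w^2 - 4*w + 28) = (w^2 - 3*w - 40)/(w^2 - 4)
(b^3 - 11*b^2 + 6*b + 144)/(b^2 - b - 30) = (b^2 - 5*b - 24)/(b + 5)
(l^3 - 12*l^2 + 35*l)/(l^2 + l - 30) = l*(l - 7)/(l + 6)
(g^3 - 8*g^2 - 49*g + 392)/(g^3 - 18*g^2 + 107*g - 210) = (g^2 - g - 56)/(g^2 - 11*g + 30)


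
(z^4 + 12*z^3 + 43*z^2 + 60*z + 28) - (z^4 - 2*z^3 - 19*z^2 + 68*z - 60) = 14*z^3 + 62*z^2 - 8*z + 88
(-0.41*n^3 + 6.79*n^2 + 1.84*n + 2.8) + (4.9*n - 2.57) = -0.41*n^3 + 6.79*n^2 + 6.74*n + 0.23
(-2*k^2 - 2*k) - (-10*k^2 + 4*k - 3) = 8*k^2 - 6*k + 3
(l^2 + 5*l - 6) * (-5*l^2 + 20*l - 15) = -5*l^4 - 5*l^3 + 115*l^2 - 195*l + 90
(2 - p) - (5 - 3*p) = 2*p - 3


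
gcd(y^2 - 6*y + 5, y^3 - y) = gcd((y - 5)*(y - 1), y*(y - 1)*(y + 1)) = y - 1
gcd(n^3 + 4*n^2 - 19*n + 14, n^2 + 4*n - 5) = n - 1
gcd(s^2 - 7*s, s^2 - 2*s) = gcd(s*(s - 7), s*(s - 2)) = s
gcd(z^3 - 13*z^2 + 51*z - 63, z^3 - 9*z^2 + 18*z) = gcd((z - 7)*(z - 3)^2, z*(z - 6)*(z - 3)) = z - 3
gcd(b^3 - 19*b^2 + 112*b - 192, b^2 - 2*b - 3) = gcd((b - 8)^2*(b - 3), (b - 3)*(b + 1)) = b - 3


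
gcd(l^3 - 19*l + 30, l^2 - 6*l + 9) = l - 3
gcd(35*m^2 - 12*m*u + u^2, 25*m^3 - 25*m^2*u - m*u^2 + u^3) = -5*m + u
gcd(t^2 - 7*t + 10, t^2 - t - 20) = t - 5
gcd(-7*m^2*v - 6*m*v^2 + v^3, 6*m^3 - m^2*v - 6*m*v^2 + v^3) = m + v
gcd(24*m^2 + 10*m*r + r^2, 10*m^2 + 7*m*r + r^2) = 1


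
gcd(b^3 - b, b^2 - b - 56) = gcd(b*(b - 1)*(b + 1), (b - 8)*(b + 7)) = 1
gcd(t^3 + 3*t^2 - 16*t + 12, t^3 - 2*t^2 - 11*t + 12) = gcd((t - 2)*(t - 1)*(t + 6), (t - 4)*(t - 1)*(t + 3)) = t - 1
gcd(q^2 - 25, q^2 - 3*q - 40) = q + 5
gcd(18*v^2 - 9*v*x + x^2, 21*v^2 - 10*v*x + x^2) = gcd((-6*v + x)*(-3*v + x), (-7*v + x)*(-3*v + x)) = -3*v + x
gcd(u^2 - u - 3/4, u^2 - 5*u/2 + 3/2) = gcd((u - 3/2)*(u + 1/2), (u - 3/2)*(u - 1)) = u - 3/2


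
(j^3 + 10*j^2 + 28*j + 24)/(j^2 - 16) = (j^3 + 10*j^2 + 28*j + 24)/(j^2 - 16)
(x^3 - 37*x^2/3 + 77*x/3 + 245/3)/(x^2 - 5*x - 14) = (3*x^2 - 16*x - 35)/(3*(x + 2))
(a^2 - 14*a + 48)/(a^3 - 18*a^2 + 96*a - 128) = (a - 6)/(a^2 - 10*a + 16)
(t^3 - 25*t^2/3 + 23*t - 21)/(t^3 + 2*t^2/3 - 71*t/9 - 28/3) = 3*(3*t^2 - 16*t + 21)/(9*t^2 + 33*t + 28)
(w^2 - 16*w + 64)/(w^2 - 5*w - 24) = (w - 8)/(w + 3)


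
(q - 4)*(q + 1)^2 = q^3 - 2*q^2 - 7*q - 4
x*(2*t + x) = 2*t*x + x^2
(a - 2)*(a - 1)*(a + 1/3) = a^3 - 8*a^2/3 + a + 2/3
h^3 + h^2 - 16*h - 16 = (h - 4)*(h + 1)*(h + 4)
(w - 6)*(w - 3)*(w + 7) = w^3 - 2*w^2 - 45*w + 126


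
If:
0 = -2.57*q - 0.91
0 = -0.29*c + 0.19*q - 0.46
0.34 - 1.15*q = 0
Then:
No Solution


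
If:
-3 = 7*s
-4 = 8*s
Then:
No Solution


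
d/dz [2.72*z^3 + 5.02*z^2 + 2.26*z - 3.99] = 8.16*z^2 + 10.04*z + 2.26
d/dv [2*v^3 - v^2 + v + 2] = 6*v^2 - 2*v + 1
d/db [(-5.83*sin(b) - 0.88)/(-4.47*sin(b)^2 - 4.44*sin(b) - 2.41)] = (-26.0601*sin(b)^2 - 7.8672*sin(b) + 10.1431)*cos(b)/(19.9809*sin(b)^4 + 39.6936*sin(b)^3 + 41.259*sin(b)^2 + 21.4008*sin(b) + 5.8081)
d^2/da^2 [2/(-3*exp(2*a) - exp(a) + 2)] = 2*(-2*(6*exp(a) + 1)^2*exp(a) + (12*exp(a) + 1)*(3*exp(2*a) + exp(a) - 2))*exp(a)/(3*exp(2*a) + exp(a) - 2)^3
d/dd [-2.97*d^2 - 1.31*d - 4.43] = -5.94*d - 1.31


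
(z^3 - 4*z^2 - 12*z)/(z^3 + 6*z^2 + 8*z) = (z - 6)/(z + 4)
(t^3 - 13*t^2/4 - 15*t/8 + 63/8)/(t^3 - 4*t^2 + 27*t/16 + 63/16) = 2*(2*t + 3)/(4*t + 3)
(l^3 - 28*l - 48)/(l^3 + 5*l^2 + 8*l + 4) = (l^2 - 2*l - 24)/(l^2 + 3*l + 2)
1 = 1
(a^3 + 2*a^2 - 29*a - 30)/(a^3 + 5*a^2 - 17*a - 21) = (a^2 + a - 30)/(a^2 + 4*a - 21)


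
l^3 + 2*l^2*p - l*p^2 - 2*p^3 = (l - p)*(l + p)*(l + 2*p)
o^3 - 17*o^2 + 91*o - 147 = (o - 7)^2*(o - 3)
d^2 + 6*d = d*(d + 6)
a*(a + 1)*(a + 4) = a^3 + 5*a^2 + 4*a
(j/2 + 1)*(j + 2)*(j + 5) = j^3/2 + 9*j^2/2 + 12*j + 10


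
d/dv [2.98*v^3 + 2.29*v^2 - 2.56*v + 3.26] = 8.94*v^2 + 4.58*v - 2.56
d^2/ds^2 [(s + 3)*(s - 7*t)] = 2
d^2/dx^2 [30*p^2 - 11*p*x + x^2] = 2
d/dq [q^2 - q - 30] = 2*q - 1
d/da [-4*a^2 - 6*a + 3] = -8*a - 6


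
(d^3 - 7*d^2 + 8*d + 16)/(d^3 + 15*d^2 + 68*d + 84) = (d^3 - 7*d^2 + 8*d + 16)/(d^3 + 15*d^2 + 68*d + 84)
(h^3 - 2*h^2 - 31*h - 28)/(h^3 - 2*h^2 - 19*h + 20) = (h^2 - 6*h - 7)/(h^2 - 6*h + 5)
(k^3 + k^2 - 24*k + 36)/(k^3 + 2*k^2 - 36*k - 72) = (k^2 - 5*k + 6)/(k^2 - 4*k - 12)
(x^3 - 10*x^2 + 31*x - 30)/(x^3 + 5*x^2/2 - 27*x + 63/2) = 2*(x^2 - 7*x + 10)/(2*x^2 + 11*x - 21)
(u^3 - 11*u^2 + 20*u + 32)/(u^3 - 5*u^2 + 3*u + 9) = (u^2 - 12*u + 32)/(u^2 - 6*u + 9)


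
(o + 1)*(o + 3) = o^2 + 4*o + 3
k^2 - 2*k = k*(k - 2)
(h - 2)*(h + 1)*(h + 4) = h^3 + 3*h^2 - 6*h - 8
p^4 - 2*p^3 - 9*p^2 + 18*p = p*(p - 3)*(p - 2)*(p + 3)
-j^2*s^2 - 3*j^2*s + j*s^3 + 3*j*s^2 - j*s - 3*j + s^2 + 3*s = (-j + s)*(s + 3)*(j*s + 1)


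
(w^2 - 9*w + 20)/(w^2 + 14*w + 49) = (w^2 - 9*w + 20)/(w^2 + 14*w + 49)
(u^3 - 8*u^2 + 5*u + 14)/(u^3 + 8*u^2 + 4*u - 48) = (u^2 - 6*u - 7)/(u^2 + 10*u + 24)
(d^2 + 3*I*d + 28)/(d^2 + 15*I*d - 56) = (d - 4*I)/(d + 8*I)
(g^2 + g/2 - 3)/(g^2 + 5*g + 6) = (g - 3/2)/(g + 3)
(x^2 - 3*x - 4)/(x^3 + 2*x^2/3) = 3*(x^2 - 3*x - 4)/(x^2*(3*x + 2))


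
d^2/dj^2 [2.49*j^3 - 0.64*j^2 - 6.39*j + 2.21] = 14.94*j - 1.28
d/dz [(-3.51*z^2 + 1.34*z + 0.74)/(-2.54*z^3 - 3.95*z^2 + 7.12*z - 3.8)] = (-8.9154*z^4 + 6.8072*z^3 - 14.0594*z^2 + 32.522*z - 10.3608)/(6.4516*z^6 + 20.066*z^5 - 20.5671*z^4 - 36.944*z^3 + 80.7144*z^2 - 54.112*z + 14.44)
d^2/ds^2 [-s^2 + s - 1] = -2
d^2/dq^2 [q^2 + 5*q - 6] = 2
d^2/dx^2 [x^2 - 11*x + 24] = 2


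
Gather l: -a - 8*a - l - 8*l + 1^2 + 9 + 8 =-9*a - 9*l + 18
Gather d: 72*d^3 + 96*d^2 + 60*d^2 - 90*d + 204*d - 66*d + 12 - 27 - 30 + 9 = 72*d^3 + 156*d^2 + 48*d - 36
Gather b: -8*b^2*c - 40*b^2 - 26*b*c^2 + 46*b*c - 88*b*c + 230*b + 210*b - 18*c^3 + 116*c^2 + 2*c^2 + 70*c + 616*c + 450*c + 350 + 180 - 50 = b^2*(-8*c - 40) + b*(-26*c^2 - 42*c + 440) - 18*c^3 + 118*c^2 + 1136*c + 480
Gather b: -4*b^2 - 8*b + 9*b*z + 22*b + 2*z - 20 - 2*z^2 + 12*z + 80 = -4*b^2 + b*(9*z + 14) - 2*z^2 + 14*z + 60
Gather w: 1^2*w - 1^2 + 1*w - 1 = 2*w - 2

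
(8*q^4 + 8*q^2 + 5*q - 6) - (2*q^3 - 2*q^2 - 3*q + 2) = 8*q^4 - 2*q^3 + 10*q^2 + 8*q - 8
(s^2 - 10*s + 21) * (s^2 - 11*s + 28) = s^4 - 21*s^3 + 159*s^2 - 511*s + 588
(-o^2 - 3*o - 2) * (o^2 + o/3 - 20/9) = -o^4 - 10*o^3/3 - 7*o^2/9 + 6*o + 40/9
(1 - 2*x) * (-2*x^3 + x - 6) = 4*x^4 - 2*x^3 - 2*x^2 + 13*x - 6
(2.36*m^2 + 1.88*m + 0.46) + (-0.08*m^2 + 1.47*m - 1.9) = 2.28*m^2 + 3.35*m - 1.44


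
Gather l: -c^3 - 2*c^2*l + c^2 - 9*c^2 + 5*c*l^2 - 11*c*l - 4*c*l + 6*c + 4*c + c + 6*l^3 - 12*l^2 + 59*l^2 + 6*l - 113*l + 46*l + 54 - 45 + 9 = -c^3 - 8*c^2 + 11*c + 6*l^3 + l^2*(5*c + 47) + l*(-2*c^2 - 15*c - 61) + 18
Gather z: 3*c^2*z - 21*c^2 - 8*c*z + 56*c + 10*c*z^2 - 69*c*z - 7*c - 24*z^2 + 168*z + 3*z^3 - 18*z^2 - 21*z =-21*c^2 + 49*c + 3*z^3 + z^2*(10*c - 42) + z*(3*c^2 - 77*c + 147)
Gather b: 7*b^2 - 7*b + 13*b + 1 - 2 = 7*b^2 + 6*b - 1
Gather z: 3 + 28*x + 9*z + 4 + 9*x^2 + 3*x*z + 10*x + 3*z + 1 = 9*x^2 + 38*x + z*(3*x + 12) + 8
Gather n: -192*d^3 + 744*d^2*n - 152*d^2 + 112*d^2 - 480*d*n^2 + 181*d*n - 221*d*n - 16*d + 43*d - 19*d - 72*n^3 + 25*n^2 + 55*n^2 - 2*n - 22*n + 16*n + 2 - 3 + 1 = -192*d^3 - 40*d^2 + 8*d - 72*n^3 + n^2*(80 - 480*d) + n*(744*d^2 - 40*d - 8)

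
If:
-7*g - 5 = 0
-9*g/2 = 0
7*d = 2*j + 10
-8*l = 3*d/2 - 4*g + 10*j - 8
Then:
No Solution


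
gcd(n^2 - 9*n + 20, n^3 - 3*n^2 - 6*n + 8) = n - 4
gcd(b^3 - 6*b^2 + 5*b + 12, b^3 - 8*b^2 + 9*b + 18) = b^2 - 2*b - 3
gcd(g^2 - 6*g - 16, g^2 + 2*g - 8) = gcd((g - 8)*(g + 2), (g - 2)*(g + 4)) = 1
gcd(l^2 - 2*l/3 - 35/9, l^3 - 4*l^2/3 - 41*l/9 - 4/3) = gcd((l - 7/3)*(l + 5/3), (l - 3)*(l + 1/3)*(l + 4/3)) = 1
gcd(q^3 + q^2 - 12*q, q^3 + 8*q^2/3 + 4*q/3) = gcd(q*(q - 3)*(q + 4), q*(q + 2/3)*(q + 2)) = q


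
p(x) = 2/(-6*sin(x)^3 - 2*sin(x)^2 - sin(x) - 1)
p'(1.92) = -0.19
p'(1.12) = 0.27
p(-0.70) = 4.78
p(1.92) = -0.23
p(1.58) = -0.20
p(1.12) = -0.25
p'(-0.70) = 51.51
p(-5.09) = -0.24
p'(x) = 2*(18*sin(x)^2*cos(x) + 4*sin(x)*cos(x) + cos(x))/(-6*sin(x)^3 - 2*sin(x)^2 - sin(x) - 1)^2 = 2*(18*sin(x)^2 + 4*sin(x) + 1)*cos(x)/(6*sin(x)^3 + 2*sin(x)^2 + sin(x) + 1)^2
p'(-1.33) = 0.52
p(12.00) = -17.80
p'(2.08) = -0.33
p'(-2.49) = -188.83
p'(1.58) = -0.00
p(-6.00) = -1.28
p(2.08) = -0.27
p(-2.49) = 9.56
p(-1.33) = 0.56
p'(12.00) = 539.76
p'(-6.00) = 2.76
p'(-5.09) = 0.21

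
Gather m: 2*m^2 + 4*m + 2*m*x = 2*m^2 + m*(2*x + 4)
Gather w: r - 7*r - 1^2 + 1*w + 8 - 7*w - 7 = -6*r - 6*w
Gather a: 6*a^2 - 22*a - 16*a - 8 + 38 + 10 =6*a^2 - 38*a + 40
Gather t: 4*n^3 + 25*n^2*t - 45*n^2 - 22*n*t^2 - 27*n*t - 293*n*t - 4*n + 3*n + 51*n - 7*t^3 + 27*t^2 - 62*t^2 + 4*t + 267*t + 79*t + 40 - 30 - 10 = 4*n^3 - 45*n^2 + 50*n - 7*t^3 + t^2*(-22*n - 35) + t*(25*n^2 - 320*n + 350)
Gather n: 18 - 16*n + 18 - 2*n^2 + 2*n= -2*n^2 - 14*n + 36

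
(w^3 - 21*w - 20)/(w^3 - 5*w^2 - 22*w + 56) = (w^2 - 4*w - 5)/(w^2 - 9*w + 14)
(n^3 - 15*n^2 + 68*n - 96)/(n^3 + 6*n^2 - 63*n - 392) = (n^2 - 7*n + 12)/(n^2 + 14*n + 49)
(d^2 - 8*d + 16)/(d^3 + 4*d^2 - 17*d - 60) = (d - 4)/(d^2 + 8*d + 15)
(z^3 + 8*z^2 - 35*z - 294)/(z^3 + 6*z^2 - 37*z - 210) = (z + 7)/(z + 5)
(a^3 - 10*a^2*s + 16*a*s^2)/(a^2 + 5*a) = (a^2 - 10*a*s + 16*s^2)/(a + 5)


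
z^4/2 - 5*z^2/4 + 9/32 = (z/2 + 1/4)*(z - 3/2)*(z - 1/2)*(z + 3/2)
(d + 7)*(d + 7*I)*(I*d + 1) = I*d^3 - 6*d^2 + 7*I*d^2 - 42*d + 7*I*d + 49*I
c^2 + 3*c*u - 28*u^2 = (c - 4*u)*(c + 7*u)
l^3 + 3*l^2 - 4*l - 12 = (l - 2)*(l + 2)*(l + 3)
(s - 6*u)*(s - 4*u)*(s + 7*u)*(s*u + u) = s^4*u - 3*s^3*u^2 + s^3*u - 46*s^2*u^3 - 3*s^2*u^2 + 168*s*u^4 - 46*s*u^3 + 168*u^4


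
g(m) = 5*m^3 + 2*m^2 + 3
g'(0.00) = 0.00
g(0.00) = 3.00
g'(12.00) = 2208.00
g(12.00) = 8931.00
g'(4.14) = 273.65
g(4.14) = 392.07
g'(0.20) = 1.40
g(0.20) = 3.12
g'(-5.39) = 414.22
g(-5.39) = -721.85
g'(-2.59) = 90.26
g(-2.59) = -70.45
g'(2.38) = 94.49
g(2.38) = 81.74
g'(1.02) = 19.69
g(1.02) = 10.39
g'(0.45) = 4.84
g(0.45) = 3.86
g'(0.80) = 12.80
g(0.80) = 6.84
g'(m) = 15*m^2 + 4*m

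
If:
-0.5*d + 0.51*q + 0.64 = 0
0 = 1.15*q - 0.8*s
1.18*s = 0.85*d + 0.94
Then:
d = 3.77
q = 2.45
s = 3.52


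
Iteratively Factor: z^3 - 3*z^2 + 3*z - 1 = (z - 1)*(z^2 - 2*z + 1) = (z - 1)^2*(z - 1)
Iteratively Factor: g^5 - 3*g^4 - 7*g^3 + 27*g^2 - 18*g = (g + 3)*(g^4 - 6*g^3 + 11*g^2 - 6*g) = g*(g + 3)*(g^3 - 6*g^2 + 11*g - 6) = g*(g - 3)*(g + 3)*(g^2 - 3*g + 2) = g*(g - 3)*(g - 1)*(g + 3)*(g - 2)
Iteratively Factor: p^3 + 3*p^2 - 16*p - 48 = (p + 4)*(p^2 - p - 12) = (p - 4)*(p + 4)*(p + 3)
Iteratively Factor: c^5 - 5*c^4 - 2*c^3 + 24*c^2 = (c - 4)*(c^4 - c^3 - 6*c^2) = (c - 4)*(c + 2)*(c^3 - 3*c^2) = c*(c - 4)*(c + 2)*(c^2 - 3*c) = c^2*(c - 4)*(c + 2)*(c - 3)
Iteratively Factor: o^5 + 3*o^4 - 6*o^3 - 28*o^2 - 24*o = (o)*(o^4 + 3*o^3 - 6*o^2 - 28*o - 24) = o*(o + 2)*(o^3 + o^2 - 8*o - 12) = o*(o + 2)^2*(o^2 - o - 6) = o*(o - 3)*(o + 2)^2*(o + 2)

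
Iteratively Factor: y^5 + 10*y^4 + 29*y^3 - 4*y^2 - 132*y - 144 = (y + 3)*(y^4 + 7*y^3 + 8*y^2 - 28*y - 48) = (y + 3)^2*(y^3 + 4*y^2 - 4*y - 16) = (y + 2)*(y + 3)^2*(y^2 + 2*y - 8) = (y + 2)*(y + 3)^2*(y + 4)*(y - 2)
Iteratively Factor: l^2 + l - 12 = (l - 3)*(l + 4)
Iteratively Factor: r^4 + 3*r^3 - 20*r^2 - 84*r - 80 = (r + 2)*(r^3 + r^2 - 22*r - 40) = (r - 5)*(r + 2)*(r^2 + 6*r + 8) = (r - 5)*(r + 2)*(r + 4)*(r + 2)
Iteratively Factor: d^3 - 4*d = (d - 2)*(d^2 + 2*d) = d*(d - 2)*(d + 2)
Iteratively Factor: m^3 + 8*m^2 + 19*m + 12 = (m + 3)*(m^2 + 5*m + 4) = (m + 3)*(m + 4)*(m + 1)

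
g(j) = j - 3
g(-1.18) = -4.18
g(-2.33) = -5.33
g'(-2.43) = 1.00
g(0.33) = -2.67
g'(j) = 1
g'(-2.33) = 1.00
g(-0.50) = -3.50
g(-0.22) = -3.22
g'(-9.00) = 1.00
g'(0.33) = 1.00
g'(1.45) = 1.00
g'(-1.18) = 1.00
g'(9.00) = 1.00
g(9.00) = 6.00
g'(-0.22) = 1.00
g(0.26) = -2.74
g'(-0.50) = 1.00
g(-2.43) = -5.43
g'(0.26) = 1.00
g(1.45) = -1.55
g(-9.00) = -12.00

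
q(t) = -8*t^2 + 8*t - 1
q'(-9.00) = 152.00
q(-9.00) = -721.00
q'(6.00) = -88.00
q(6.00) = -241.00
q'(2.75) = -36.00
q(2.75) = -39.50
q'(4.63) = -66.08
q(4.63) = -135.46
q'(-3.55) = 64.80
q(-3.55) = -130.22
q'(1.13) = -10.08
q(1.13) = -2.18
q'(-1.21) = 27.36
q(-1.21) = -22.39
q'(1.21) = -11.36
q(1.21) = -3.03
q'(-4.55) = 80.80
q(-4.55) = -203.02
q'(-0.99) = 23.84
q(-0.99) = -16.76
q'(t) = 8 - 16*t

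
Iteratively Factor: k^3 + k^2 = (k + 1)*(k^2) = k*(k + 1)*(k)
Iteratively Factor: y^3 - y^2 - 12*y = (y - 4)*(y^2 + 3*y) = (y - 4)*(y + 3)*(y)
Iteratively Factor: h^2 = (h)*(h)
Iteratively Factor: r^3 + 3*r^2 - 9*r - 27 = (r - 3)*(r^2 + 6*r + 9) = (r - 3)*(r + 3)*(r + 3)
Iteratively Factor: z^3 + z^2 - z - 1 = (z - 1)*(z^2 + 2*z + 1) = (z - 1)*(z + 1)*(z + 1)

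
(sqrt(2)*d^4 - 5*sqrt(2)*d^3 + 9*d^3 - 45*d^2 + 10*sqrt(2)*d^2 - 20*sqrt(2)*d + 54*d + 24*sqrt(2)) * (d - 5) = sqrt(2)*d^5 - 10*sqrt(2)*d^4 + 9*d^4 - 90*d^3 + 35*sqrt(2)*d^3 - 70*sqrt(2)*d^2 + 279*d^2 - 270*d + 124*sqrt(2)*d - 120*sqrt(2)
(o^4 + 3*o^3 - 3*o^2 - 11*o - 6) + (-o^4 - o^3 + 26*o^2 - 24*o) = 2*o^3 + 23*o^2 - 35*o - 6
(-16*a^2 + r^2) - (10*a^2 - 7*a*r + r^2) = -26*a^2 + 7*a*r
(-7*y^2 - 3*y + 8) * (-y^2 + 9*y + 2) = 7*y^4 - 60*y^3 - 49*y^2 + 66*y + 16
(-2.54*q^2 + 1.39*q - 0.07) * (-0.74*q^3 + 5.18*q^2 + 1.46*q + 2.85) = 1.8796*q^5 - 14.1858*q^4 + 3.5436*q^3 - 5.5722*q^2 + 3.8593*q - 0.1995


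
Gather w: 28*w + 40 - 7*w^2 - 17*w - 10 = -7*w^2 + 11*w + 30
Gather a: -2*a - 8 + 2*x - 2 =-2*a + 2*x - 10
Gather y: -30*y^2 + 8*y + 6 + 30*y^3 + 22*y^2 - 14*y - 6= 30*y^3 - 8*y^2 - 6*y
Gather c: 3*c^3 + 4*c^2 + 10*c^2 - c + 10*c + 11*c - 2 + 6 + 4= 3*c^3 + 14*c^2 + 20*c + 8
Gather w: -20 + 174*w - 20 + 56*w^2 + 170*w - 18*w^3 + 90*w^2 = -18*w^3 + 146*w^2 + 344*w - 40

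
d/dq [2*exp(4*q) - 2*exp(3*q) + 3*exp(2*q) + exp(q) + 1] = (8*exp(3*q) - 6*exp(2*q) + 6*exp(q) + 1)*exp(q)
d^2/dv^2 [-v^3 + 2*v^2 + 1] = 4 - 6*v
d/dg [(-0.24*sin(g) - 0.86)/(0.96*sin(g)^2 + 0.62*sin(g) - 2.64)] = (0.2304*sin(g)^2 + 1.6512*sin(g) + 1.1668)*cos(g)/(0.9216*sin(g)^4 + 1.1904*sin(g)^3 - 4.6844*sin(g)^2 - 3.2736*sin(g) + 6.9696)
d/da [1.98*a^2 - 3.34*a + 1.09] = 3.96*a - 3.34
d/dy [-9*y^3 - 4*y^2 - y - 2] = -27*y^2 - 8*y - 1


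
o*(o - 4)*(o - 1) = o^3 - 5*o^2 + 4*o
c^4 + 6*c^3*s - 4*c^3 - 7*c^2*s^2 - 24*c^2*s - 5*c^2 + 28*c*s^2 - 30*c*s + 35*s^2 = (c - 5)*(c + 1)*(c - s)*(c + 7*s)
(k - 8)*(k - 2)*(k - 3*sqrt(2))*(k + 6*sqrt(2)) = k^4 - 10*k^3 + 3*sqrt(2)*k^3 - 30*sqrt(2)*k^2 - 20*k^2 + 48*sqrt(2)*k + 360*k - 576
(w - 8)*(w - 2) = w^2 - 10*w + 16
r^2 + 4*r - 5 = (r - 1)*(r + 5)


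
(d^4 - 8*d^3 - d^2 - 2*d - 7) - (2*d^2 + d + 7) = d^4 - 8*d^3 - 3*d^2 - 3*d - 14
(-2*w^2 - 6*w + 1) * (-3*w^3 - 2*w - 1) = 6*w^5 + 18*w^4 + w^3 + 14*w^2 + 4*w - 1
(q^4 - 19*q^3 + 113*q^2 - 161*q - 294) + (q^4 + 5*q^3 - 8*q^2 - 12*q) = 2*q^4 - 14*q^3 + 105*q^2 - 173*q - 294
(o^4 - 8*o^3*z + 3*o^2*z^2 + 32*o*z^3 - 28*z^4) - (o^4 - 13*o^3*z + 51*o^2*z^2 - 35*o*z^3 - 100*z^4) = 5*o^3*z - 48*o^2*z^2 + 67*o*z^3 + 72*z^4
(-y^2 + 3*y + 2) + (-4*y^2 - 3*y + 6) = 8 - 5*y^2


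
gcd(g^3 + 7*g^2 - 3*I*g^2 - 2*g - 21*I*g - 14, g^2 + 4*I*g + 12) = g - 2*I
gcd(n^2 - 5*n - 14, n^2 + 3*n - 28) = 1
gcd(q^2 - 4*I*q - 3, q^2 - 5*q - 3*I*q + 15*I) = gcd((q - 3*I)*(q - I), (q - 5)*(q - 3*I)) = q - 3*I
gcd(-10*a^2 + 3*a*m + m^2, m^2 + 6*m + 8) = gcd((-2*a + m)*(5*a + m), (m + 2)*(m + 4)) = 1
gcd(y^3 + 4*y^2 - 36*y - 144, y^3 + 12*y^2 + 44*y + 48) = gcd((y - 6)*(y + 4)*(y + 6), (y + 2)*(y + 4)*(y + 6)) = y^2 + 10*y + 24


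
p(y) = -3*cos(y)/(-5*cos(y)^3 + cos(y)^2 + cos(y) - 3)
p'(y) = -3*(-15*sin(y)*cos(y)^2 + 2*sin(y)*cos(y) + sin(y))*cos(y)/(-5*cos(y)^3 + cos(y)^2 + cos(y) - 3)^2 + 3*sin(y)/(-5*cos(y)^3 + cos(y)^2 + cos(y) - 3) = 3*(15*cos(y) - cos(2*y) + 5*cos(3*y) - 7)*sin(y)/(2*(5*cos(y)^3 - cos(y)^2 - cos(y) + 3)^2)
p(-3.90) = -1.69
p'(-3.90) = -9.17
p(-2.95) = 1.72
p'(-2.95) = 2.61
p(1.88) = -0.30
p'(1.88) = -1.02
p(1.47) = 0.10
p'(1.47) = -1.07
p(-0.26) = 0.52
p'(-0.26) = -0.12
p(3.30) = 1.64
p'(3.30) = 1.98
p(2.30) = -1.15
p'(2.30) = -4.71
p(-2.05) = -0.50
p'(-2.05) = 1.47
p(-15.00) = -2.30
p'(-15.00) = 15.83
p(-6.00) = 0.52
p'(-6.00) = 0.13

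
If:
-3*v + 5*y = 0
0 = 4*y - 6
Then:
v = 5/2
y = 3/2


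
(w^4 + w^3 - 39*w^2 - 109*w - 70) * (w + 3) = w^5 + 4*w^4 - 36*w^3 - 226*w^2 - 397*w - 210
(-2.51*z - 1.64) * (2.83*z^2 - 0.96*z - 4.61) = -7.1033*z^3 - 2.2316*z^2 + 13.1455*z + 7.5604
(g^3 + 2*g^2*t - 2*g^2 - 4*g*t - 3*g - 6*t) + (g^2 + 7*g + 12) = g^3 + 2*g^2*t - g^2 - 4*g*t + 4*g - 6*t + 12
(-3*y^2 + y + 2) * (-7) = 21*y^2 - 7*y - 14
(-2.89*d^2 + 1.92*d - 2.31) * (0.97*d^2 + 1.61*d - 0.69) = -2.8033*d^4 - 2.7905*d^3 + 2.8446*d^2 - 5.0439*d + 1.5939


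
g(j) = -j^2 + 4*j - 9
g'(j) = 4 - 2*j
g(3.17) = -6.37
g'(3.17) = -2.34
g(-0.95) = -13.70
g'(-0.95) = 5.90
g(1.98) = -5.00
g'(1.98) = 0.04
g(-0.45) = -11.00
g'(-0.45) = 4.90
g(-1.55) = -17.60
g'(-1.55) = 7.10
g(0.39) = -7.59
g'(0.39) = 3.22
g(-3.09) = -30.91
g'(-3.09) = 10.18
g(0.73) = -6.61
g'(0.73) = 2.54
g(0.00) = -9.00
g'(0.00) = 4.00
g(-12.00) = -201.00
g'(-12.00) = 28.00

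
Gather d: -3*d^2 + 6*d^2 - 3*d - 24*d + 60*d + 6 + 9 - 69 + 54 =3*d^2 + 33*d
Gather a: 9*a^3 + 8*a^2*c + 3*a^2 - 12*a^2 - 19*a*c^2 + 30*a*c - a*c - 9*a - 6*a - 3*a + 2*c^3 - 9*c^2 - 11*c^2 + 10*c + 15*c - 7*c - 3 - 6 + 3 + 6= 9*a^3 + a^2*(8*c - 9) + a*(-19*c^2 + 29*c - 18) + 2*c^3 - 20*c^2 + 18*c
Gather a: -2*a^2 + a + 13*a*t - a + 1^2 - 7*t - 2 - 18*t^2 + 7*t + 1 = -2*a^2 + 13*a*t - 18*t^2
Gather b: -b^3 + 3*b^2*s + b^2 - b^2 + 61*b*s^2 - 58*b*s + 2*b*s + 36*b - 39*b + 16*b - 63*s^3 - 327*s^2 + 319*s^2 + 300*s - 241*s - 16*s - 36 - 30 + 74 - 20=-b^3 + 3*b^2*s + b*(61*s^2 - 56*s + 13) - 63*s^3 - 8*s^2 + 43*s - 12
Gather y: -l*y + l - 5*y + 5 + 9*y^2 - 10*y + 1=l + 9*y^2 + y*(-l - 15) + 6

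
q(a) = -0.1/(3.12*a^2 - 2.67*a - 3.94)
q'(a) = -0.1*(2.67 - 6.24*a)/(3.12*a^2 - 2.67*a - 3.94)^2 = (0.624*a - 0.267)/(-3.12*a^2 + 2.67*a + 3.94)^2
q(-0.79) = -0.86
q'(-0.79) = -56.00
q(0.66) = 0.02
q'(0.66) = 0.01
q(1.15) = 0.03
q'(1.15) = 0.05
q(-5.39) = -0.00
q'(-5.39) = -0.00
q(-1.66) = -0.01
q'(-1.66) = -0.02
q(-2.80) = -0.00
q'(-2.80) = -0.00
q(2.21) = -0.02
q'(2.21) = 0.04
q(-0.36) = 0.04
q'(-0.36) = -0.07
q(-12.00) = -0.00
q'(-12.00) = -0.00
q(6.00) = -0.00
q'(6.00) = 0.00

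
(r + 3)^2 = r^2 + 6*r + 9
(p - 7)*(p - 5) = p^2 - 12*p + 35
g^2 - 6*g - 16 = (g - 8)*(g + 2)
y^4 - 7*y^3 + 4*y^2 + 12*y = y*(y - 6)*(y - 2)*(y + 1)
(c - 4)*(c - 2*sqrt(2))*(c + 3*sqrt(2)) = c^3 - 4*c^2 + sqrt(2)*c^2 - 12*c - 4*sqrt(2)*c + 48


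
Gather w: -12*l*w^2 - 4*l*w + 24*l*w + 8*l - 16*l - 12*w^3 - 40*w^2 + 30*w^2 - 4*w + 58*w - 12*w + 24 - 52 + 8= -8*l - 12*w^3 + w^2*(-12*l - 10) + w*(20*l + 42) - 20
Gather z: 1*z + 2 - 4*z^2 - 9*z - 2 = -4*z^2 - 8*z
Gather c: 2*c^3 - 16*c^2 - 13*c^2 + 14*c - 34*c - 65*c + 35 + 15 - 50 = 2*c^3 - 29*c^2 - 85*c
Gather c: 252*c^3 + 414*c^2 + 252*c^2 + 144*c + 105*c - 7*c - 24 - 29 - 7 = 252*c^3 + 666*c^2 + 242*c - 60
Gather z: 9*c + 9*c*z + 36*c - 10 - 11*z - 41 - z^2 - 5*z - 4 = 45*c - z^2 + z*(9*c - 16) - 55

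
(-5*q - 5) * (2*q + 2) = -10*q^2 - 20*q - 10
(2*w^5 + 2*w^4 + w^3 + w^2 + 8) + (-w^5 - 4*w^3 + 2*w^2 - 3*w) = w^5 + 2*w^4 - 3*w^3 + 3*w^2 - 3*w + 8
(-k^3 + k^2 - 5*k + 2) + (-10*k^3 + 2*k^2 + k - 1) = -11*k^3 + 3*k^2 - 4*k + 1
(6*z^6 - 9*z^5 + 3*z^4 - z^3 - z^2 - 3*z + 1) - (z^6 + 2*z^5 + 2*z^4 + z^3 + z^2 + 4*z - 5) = 5*z^6 - 11*z^5 + z^4 - 2*z^3 - 2*z^2 - 7*z + 6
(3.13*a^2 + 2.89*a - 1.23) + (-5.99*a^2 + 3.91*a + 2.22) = -2.86*a^2 + 6.8*a + 0.99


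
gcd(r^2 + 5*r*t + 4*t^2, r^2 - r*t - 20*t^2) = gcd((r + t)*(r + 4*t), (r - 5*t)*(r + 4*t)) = r + 4*t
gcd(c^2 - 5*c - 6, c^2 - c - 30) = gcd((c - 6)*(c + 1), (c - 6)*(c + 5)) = c - 6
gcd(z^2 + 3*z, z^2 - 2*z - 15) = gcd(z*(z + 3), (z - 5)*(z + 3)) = z + 3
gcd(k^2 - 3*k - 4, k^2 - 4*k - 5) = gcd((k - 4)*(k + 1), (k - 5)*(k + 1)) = k + 1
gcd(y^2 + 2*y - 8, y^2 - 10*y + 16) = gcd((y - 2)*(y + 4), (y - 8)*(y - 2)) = y - 2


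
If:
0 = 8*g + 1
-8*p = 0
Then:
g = -1/8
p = 0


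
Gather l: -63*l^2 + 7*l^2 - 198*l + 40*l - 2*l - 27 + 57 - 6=-56*l^2 - 160*l + 24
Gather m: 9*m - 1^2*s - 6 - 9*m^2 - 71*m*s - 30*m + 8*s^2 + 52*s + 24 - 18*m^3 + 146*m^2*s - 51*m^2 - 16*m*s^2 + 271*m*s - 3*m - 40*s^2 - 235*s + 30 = -18*m^3 + m^2*(146*s - 60) + m*(-16*s^2 + 200*s - 24) - 32*s^2 - 184*s + 48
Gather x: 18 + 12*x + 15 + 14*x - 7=26*x + 26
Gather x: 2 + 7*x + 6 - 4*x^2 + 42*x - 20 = -4*x^2 + 49*x - 12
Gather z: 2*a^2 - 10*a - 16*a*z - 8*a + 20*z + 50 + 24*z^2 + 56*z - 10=2*a^2 - 18*a + 24*z^2 + z*(76 - 16*a) + 40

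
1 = 1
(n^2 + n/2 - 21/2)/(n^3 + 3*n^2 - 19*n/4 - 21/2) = 2*(n - 3)/(2*n^2 - n - 6)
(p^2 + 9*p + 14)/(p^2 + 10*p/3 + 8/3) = 3*(p + 7)/(3*p + 4)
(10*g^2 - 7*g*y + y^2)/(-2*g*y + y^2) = (-5*g + y)/y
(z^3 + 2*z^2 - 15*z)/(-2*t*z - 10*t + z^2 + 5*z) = z*(z - 3)/(-2*t + z)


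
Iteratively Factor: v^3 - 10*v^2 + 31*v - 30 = (v - 3)*(v^2 - 7*v + 10) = (v - 3)*(v - 2)*(v - 5)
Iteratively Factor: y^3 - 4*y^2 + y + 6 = (y + 1)*(y^2 - 5*y + 6) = (y - 3)*(y + 1)*(y - 2)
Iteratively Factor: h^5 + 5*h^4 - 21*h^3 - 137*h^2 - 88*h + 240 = (h + 3)*(h^4 + 2*h^3 - 27*h^2 - 56*h + 80) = (h + 3)*(h + 4)*(h^3 - 2*h^2 - 19*h + 20) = (h - 5)*(h + 3)*(h + 4)*(h^2 + 3*h - 4) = (h - 5)*(h - 1)*(h + 3)*(h + 4)*(h + 4)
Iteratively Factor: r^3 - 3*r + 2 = (r + 2)*(r^2 - 2*r + 1) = (r - 1)*(r + 2)*(r - 1)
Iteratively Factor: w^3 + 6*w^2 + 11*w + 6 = (w + 2)*(w^2 + 4*w + 3) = (w + 2)*(w + 3)*(w + 1)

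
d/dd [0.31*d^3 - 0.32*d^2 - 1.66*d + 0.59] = 0.93*d^2 - 0.64*d - 1.66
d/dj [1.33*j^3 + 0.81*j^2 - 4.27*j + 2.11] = 3.99*j^2 + 1.62*j - 4.27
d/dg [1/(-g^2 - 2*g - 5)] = 2*(g + 1)/(g^2 + 2*g + 5)^2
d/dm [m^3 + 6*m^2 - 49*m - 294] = 3*m^2 + 12*m - 49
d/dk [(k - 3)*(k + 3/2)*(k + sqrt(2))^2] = 4*k^3 - 9*k^2/2 + 6*sqrt(2)*k^2 - 6*sqrt(2)*k - 5*k - 9*sqrt(2) - 3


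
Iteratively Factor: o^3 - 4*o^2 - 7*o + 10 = (o - 1)*(o^2 - 3*o - 10) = (o - 1)*(o + 2)*(o - 5)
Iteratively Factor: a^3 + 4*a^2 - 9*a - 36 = (a - 3)*(a^2 + 7*a + 12) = (a - 3)*(a + 4)*(a + 3)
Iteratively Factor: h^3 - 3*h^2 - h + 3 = (h - 3)*(h^2 - 1) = (h - 3)*(h + 1)*(h - 1)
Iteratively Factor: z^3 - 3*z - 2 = (z - 2)*(z^2 + 2*z + 1) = (z - 2)*(z + 1)*(z + 1)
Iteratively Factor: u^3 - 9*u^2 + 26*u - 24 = (u - 2)*(u^2 - 7*u + 12) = (u - 3)*(u - 2)*(u - 4)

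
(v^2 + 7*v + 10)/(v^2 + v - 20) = (v + 2)/(v - 4)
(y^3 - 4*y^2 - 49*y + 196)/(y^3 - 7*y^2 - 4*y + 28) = (y^2 + 3*y - 28)/(y^2 - 4)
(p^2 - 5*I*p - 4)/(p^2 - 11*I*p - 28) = (p - I)/(p - 7*I)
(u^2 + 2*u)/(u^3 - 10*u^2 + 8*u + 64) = u/(u^2 - 12*u + 32)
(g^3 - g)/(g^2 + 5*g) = (g^2 - 1)/(g + 5)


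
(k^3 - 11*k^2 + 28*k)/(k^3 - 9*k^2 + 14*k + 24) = k*(k - 7)/(k^2 - 5*k - 6)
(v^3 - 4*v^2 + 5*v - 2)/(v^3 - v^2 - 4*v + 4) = (v - 1)/(v + 2)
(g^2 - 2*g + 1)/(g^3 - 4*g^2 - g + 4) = (g - 1)/(g^2 - 3*g - 4)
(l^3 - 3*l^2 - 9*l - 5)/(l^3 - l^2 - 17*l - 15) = (l + 1)/(l + 3)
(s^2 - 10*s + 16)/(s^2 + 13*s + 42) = (s^2 - 10*s + 16)/(s^2 + 13*s + 42)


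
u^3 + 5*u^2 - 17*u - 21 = (u - 3)*(u + 1)*(u + 7)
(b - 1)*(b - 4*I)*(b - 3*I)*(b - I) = b^4 - b^3 - 8*I*b^3 - 19*b^2 + 8*I*b^2 + 19*b + 12*I*b - 12*I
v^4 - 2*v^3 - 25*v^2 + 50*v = v*(v - 5)*(v - 2)*(v + 5)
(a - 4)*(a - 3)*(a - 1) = a^3 - 8*a^2 + 19*a - 12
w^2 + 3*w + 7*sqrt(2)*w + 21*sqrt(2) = (w + 3)*(w + 7*sqrt(2))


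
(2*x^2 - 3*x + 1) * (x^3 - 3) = 2*x^5 - 3*x^4 + x^3 - 6*x^2 + 9*x - 3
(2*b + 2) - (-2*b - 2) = 4*b + 4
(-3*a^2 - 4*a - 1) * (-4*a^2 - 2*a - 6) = 12*a^4 + 22*a^3 + 30*a^2 + 26*a + 6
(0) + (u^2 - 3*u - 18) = u^2 - 3*u - 18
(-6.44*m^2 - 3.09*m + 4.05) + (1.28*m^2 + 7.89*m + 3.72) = -5.16*m^2 + 4.8*m + 7.77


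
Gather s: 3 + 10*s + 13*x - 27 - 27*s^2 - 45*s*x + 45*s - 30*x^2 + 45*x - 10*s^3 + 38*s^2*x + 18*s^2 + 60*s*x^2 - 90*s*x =-10*s^3 + s^2*(38*x - 9) + s*(60*x^2 - 135*x + 55) - 30*x^2 + 58*x - 24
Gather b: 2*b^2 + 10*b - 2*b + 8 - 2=2*b^2 + 8*b + 6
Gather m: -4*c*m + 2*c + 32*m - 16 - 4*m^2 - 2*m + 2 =2*c - 4*m^2 + m*(30 - 4*c) - 14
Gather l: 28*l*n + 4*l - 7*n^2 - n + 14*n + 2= l*(28*n + 4) - 7*n^2 + 13*n + 2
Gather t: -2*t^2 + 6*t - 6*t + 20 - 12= 8 - 2*t^2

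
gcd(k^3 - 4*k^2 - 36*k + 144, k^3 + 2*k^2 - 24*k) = k^2 + 2*k - 24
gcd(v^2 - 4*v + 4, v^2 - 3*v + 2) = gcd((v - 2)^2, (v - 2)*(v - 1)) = v - 2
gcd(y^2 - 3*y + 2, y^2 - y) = y - 1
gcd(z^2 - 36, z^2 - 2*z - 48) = z + 6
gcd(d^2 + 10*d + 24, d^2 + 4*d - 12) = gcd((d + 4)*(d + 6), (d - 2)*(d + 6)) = d + 6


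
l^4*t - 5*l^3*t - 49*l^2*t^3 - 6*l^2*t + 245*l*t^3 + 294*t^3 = (l - 6)*(l - 7*t)*(l + 7*t)*(l*t + t)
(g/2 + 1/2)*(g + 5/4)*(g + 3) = g^3/2 + 21*g^2/8 + 4*g + 15/8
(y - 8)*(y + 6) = y^2 - 2*y - 48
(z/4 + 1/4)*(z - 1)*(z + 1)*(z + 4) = z^4/4 + 5*z^3/4 + 3*z^2/4 - 5*z/4 - 1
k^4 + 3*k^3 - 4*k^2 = k^2*(k - 1)*(k + 4)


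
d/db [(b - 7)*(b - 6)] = 2*b - 13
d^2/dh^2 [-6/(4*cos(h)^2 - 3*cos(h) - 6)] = 6*(-64*sin(h)^4 + 137*sin(h)^2 - 27*cos(h) + 9*cos(3*h) - 7)/(4*sin(h)^2 + 3*cos(h) + 2)^3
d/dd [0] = 0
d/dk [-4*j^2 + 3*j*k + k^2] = 3*j + 2*k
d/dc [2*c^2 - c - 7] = 4*c - 1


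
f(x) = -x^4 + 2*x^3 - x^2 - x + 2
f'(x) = -4*x^3 + 6*x^2 - 2*x - 1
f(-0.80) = 0.73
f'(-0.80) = 6.49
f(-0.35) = 2.13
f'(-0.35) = 0.61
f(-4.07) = -419.73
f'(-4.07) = 376.21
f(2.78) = -25.27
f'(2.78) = -46.13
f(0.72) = 1.24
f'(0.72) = -0.82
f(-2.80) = -108.41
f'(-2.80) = 139.45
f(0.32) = 1.63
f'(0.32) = -1.16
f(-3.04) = -145.80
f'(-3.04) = 172.91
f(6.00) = -904.00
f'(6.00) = -661.00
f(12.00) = -17434.00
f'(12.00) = -6073.00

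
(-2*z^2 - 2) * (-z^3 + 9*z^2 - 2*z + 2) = 2*z^5 - 18*z^4 + 6*z^3 - 22*z^2 + 4*z - 4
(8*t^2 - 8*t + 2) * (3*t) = 24*t^3 - 24*t^2 + 6*t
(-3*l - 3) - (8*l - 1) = -11*l - 2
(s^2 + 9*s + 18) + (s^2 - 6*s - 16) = 2*s^2 + 3*s + 2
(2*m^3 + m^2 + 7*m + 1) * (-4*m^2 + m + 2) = -8*m^5 - 2*m^4 - 23*m^3 + 5*m^2 + 15*m + 2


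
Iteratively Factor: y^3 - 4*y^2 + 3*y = (y)*(y^2 - 4*y + 3) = y*(y - 1)*(y - 3)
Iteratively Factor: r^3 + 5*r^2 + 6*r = (r)*(r^2 + 5*r + 6) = r*(r + 2)*(r + 3)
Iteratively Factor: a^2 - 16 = (a - 4)*(a + 4)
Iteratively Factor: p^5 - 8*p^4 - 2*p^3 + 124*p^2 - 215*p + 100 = (p - 1)*(p^4 - 7*p^3 - 9*p^2 + 115*p - 100) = (p - 5)*(p - 1)*(p^3 - 2*p^2 - 19*p + 20) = (p - 5)*(p - 1)^2*(p^2 - p - 20) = (p - 5)*(p - 1)^2*(p + 4)*(p - 5)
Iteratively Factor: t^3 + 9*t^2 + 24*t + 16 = (t + 4)*(t^2 + 5*t + 4) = (t + 1)*(t + 4)*(t + 4)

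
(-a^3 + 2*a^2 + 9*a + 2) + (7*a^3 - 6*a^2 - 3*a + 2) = 6*a^3 - 4*a^2 + 6*a + 4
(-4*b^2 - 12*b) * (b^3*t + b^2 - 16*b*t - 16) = -4*b^5*t - 12*b^4*t - 4*b^4 + 64*b^3*t - 12*b^3 + 192*b^2*t + 64*b^2 + 192*b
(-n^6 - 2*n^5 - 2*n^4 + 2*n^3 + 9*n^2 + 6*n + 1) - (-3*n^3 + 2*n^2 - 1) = -n^6 - 2*n^5 - 2*n^4 + 5*n^3 + 7*n^2 + 6*n + 2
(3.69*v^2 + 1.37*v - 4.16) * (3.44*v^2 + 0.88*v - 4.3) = 12.6936*v^4 + 7.96*v^3 - 28.9718*v^2 - 9.5518*v + 17.888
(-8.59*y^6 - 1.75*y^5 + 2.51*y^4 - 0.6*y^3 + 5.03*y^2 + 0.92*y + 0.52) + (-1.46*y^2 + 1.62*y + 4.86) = -8.59*y^6 - 1.75*y^5 + 2.51*y^4 - 0.6*y^3 + 3.57*y^2 + 2.54*y + 5.38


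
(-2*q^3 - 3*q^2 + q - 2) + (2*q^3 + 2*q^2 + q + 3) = -q^2 + 2*q + 1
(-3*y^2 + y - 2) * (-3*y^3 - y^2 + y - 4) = 9*y^5 + 2*y^3 + 15*y^2 - 6*y + 8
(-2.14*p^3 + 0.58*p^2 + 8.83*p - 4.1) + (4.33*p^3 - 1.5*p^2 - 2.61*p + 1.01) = 2.19*p^3 - 0.92*p^2 + 6.22*p - 3.09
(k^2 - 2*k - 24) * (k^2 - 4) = k^4 - 2*k^3 - 28*k^2 + 8*k + 96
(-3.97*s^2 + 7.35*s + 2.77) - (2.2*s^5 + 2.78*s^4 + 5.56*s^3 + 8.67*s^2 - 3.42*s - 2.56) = -2.2*s^5 - 2.78*s^4 - 5.56*s^3 - 12.64*s^2 + 10.77*s + 5.33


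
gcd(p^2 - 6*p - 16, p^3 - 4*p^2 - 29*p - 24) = p - 8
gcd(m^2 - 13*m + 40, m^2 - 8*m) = m - 8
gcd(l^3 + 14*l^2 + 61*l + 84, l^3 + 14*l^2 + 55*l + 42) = l + 7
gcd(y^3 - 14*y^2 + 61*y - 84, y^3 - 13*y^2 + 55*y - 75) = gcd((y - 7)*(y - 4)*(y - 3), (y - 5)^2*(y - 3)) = y - 3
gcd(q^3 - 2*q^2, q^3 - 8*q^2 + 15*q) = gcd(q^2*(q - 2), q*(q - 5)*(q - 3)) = q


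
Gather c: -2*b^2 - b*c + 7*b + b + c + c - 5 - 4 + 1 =-2*b^2 + 8*b + c*(2 - b) - 8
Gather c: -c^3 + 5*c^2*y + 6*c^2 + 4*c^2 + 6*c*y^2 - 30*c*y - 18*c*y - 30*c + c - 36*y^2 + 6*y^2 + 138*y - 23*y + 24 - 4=-c^3 + c^2*(5*y + 10) + c*(6*y^2 - 48*y - 29) - 30*y^2 + 115*y + 20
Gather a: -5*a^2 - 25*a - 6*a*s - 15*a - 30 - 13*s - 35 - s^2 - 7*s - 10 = -5*a^2 + a*(-6*s - 40) - s^2 - 20*s - 75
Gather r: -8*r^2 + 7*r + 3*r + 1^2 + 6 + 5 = -8*r^2 + 10*r + 12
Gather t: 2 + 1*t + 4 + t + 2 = 2*t + 8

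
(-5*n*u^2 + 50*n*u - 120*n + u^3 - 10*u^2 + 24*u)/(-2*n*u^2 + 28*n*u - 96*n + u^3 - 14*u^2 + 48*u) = (-5*n*u + 20*n + u^2 - 4*u)/(-2*n*u + 16*n + u^2 - 8*u)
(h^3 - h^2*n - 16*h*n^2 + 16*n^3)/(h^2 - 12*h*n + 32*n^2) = (h^2 + 3*h*n - 4*n^2)/(h - 8*n)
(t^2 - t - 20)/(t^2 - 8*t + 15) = (t + 4)/(t - 3)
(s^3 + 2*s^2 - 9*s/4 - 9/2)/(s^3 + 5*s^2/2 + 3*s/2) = (s^2 + s/2 - 3)/(s*(s + 1))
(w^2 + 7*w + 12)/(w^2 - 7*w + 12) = (w^2 + 7*w + 12)/(w^2 - 7*w + 12)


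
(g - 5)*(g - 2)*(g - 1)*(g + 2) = g^4 - 6*g^3 + g^2 + 24*g - 20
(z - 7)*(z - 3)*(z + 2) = z^3 - 8*z^2 + z + 42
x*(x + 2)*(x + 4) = x^3 + 6*x^2 + 8*x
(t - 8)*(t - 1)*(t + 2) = t^3 - 7*t^2 - 10*t + 16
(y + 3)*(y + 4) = y^2 + 7*y + 12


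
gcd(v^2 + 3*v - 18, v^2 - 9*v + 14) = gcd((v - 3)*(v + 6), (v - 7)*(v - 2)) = 1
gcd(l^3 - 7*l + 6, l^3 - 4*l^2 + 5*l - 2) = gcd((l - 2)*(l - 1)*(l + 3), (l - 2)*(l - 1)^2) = l^2 - 3*l + 2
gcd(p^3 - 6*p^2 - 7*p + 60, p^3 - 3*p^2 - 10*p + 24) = p^2 - p - 12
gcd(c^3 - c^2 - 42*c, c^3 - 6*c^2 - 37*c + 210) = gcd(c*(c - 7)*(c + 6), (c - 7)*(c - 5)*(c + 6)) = c^2 - c - 42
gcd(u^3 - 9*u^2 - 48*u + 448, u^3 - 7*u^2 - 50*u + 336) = u^2 - u - 56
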